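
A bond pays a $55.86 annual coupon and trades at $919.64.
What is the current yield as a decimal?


Formula: Current yield = annual coupon / price
Substituting: CY = $55.86 / $919.64
CY = 0.060741

0.060741


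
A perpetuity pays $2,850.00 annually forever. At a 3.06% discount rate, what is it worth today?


Formula: PV = C / r
Substituting: PV = $2,850.00 / 0.0306
PV = $93,137.25

$93,137.25


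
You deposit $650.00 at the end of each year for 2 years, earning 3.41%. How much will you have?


Formula: FV = PMT * ((1+r)^n - 1) / r
Growth factor: (1 + 0.0341)^2 = 1.069363
Numerator: 1.069363 - 1 = 0.069363
FV = $650.00 * 0.069363 / 0.0341 = $1,322.17

$1,322.17


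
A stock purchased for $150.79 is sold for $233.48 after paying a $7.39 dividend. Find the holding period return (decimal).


Formula: HPR = (P1 - P0 + D) / P0
Gain: $233.48 - $150.79 + $7.39 = $90.08
HPR = $90.08 / $150.79 = 0.5974

0.5974


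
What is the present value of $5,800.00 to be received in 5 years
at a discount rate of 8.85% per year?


Formula: PV = FV / (1 + r)^n
Substituting: PV = $5,800.00 / (1 + 0.0885)^5
Discount factor: (1.0885)^5 = 1.528066
PV = $5,800.00 / 1.528066 = $3,795.65

$3,795.65


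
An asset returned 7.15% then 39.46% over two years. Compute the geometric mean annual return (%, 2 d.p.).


Formula: Geometric mean = ((1+r1)*(1+r2))^(1/2) - 1
Product: (1 + 0.0715) * (1 + 0.3946) = 1.0715 * 1.3946 = 1.494314
Square root: 1.494314^0.5 = 1.222421
Geometric mean = 1.222421 - 1 = 0.222421
As percentage: 22.24%

22.24%


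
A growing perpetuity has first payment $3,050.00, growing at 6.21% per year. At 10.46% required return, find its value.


Formula: PV = C / (r - g)
Spread: r - g = 0.1046 - 0.0621 = 0.0425
Substituting: PV = $3,050.00 / 0.0425
PV = $71,764.71

$71,764.71


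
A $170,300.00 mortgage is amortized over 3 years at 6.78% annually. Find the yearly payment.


Formula: PMT = PV * r / (1 - (1+r)^(-n))
Denominator: 1 - (1 + 0.0678)^(-3) = 0.178646
Numerator: $170,300.00 * 0.0678 = 11546.34
PMT = 11546.34 / 0.178646 = $64,632.43

$64,632.43


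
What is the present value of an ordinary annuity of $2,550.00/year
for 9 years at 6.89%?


Formula: PV = PMT * (1 - (1+r)^(-n)) / r
Discount factor: (1 + 0.0689)^(-9) = 0.548992
Bracket: 1 - 0.548992 = 0.451008
PV = $2,550.00 * 0.451008 / 0.0689 = $16,691.86

$16,691.86


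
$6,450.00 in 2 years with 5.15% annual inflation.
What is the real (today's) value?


Formula: Real value = nominal / (1 + inflation)^years
Price level: (1 + 0.0515)^2 = 1.105652
Real value = $6,450.00 / 1.105652 = $5,833.66

$5,833.66


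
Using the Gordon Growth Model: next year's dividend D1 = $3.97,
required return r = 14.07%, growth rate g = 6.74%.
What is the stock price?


Formula: P = D1 / (r - g)
Spread: r - g = 0.1407 - 0.0674 = 0.0733
Substituting: P = $3.97 / 0.0733
P = $54.16

$54.16


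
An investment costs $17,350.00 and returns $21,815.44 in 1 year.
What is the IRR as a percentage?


Formula: IRR = C1/C0 - 1
Substituting: IRR = $21,815.44 / $17,350.00 - 1
Ratio: 1.257374 - 1 = 0.257374
IRR = 25.7374%

25.7374%


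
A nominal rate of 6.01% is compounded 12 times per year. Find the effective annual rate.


Formula: EAR = (1 + r/m)^m - 1
Period rate: r/m = 0.0601 / 12 = 0.005008
Compounding: (1 + 0.005008)^12 = 1.061783
EAR = 1.061783 - 1 = 0.061783

0.061783


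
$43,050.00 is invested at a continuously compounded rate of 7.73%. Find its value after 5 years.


Formula: FV = P * e^(r*t)
Exponent: r*t = 0.0773 * 5 = 0.3865
e^(0.3865) = 1.47182
FV = $43,050.00 * 1.47182 = $63,361.87

$63,361.87


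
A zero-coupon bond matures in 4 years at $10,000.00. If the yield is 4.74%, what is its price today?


Formula: Price = FV / (1 + r)^n
Substituting: Price = $10,000.00 / (1 + 0.0474)^4
Discount factor: (1.0474)^4 = 1.203512
Price = $10,000.00 / 1.203512 = $8,309.02

$8,309.02


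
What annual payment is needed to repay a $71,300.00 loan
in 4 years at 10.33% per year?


Formula: PMT = PV * r / (1 - (1+r)^(-n))
Denominator: 1 - (1 + 0.1033)^(-4) = 0.325122
Numerator: $71,300.00 * 0.1033 = 7365.29
PMT = 7365.29 / 0.325122 = $22,653.95

$22,653.95


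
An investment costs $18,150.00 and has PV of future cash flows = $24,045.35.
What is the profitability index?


Formula: PI = PV(cash flows) / initial investment
Substituting: PI = $24,045.35 / $18,150.00
PI = 1.3248

1.3248


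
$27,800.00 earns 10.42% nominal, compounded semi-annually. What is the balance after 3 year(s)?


Formula: FV = P * (1 + r/m)^(m*t)
Period rate: r/m = 0.1042 / 2 = 0.0521
Total periods: m*t = 2 * 3 = 6
Growth factor: (1 + 0.0521)^6 = 1.356257
FV = $27,800.00 * 1.356257 = $37,703.96

$37,703.96


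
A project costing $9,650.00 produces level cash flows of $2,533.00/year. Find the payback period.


Formula: Payback = investment / annual cash flow
Substituting: Payback = $9,650.00 / $2,533.00
Payback = 3.8097 years

3.8097 years


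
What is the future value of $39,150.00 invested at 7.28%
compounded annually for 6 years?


Formula: FV = P * (1 + r)^n
Substituting: FV = $39,150.00 * (1 + 0.0728)^6
Growth factor: (1.0728)^6 = 1.524448
FV = $39,150.00 * 1.524448 = $59,682.14

$59,682.14


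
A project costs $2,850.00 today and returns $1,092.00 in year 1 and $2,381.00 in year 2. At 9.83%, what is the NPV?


Formula: NPV = C0 + C1/(1+r) + C2/(1+r)^2
Discount C1: $1,092.00 / (1 + 0.0983) = $994.26
Discount C2: $2,381.00 / (1 + 0.0983)^2 = $1,973.86
NPV = -$2,850.00 + $994.26 + $1,973.86 = $118.13

$118.13


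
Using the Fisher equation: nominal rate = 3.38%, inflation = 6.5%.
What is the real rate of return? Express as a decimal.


Formula: (1 + r_real) = (1 + r_nom) / (1 + inflation)
Substituting: (1 + r_real) = 1.0338 / 1.065
(1 + r_real) = 0.970704
r_real = 0.970704 - 1 = -0.029296

-0.029296


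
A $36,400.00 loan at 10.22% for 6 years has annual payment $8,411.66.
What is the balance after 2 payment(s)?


Formula: Balance = PV*(1+r)^k - PMT*((1+r)^k - 1)/r
Growth: (1 + 0.1022)^2 = 1.214845
Accumulated factor: ((1+r)^k - 1)/r = 2.1022
Balance = $36,400.00 * 1.214845 - $8,411.66 * 2.1022
Balance = $26,537.36

$26,537.36


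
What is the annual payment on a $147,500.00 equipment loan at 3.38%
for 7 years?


Formula: PMT = PV * r / (1 - (1+r)^(-n))
Denominator: 1 - (1 + 0.0338)^(-7) = 0.2076
Numerator: $147,500.00 * 0.0338 = 4985.5
PMT = 4985.5 / 0.2076 = $24,014.90

$24,014.90


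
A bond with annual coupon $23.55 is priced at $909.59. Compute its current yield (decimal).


Formula: Current yield = annual coupon / price
Substituting: CY = $23.55 / $909.59
CY = 0.025891

0.025891


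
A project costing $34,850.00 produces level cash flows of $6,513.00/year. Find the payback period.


Formula: Payback = investment / annual cash flow
Substituting: Payback = $34,850.00 / $6,513.00
Payback = 5.3508 years

5.3508 years


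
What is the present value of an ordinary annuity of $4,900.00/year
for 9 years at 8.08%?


Formula: PV = PMT * (1 - (1+r)^(-n)) / r
Discount factor: (1 + 0.0808)^(-9) = 0.496926
Bracket: 1 - 0.496926 = 0.503074
PV = $4,900.00 * 0.503074 / 0.0808 = $30,508.18

$30,508.18


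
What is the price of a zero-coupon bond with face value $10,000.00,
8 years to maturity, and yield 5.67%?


Formula: Price = FV / (1 + r)^n
Substituting: Price = $10,000.00 / (1 + 0.0567)^8
Discount factor: (1.0567)^8 = 1.554582
Price = $10,000.00 / 1.554582 = $6,432.60

$6,432.60


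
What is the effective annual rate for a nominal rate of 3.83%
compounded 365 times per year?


Formula: EAR = (1 + r/m)^m - 1
Period rate: r/m = 0.0383 / 365 = 0.000105
Compounding: (1 + 0.000105)^365 = 1.039041
EAR = 1.039041 - 1 = 0.039041

0.039041


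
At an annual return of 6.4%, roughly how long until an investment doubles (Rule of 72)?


Formula: Years ≈ 72 / r
Substituting: Years ≈ 72 / 6.4
Years ≈ 11.2

11.2 years


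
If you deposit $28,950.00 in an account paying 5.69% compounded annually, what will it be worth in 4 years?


Formula: FV = P * (1 + r)^n
Substituting: FV = $28,950.00 * (1 + 0.0569)^4
Growth factor: (1.0569)^4 = 1.247773
FV = $28,950.00 * 1.247773 = $36,123.03

$36,123.03


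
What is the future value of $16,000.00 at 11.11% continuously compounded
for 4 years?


Formula: FV = P * e^(r*t)
Exponent: r*t = 0.1111 * 4 = 0.4444
e^(0.4444) = 1.559554
FV = $16,000.00 * 1.559554 = $24,952.87

$24,952.87


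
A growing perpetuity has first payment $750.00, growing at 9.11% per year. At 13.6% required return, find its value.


Formula: PV = C / (r - g)
Spread: r - g = 0.136 - 0.0911 = 0.0449
Substituting: PV = $750.00 / 0.0449
PV = $16,703.79

$16,703.79


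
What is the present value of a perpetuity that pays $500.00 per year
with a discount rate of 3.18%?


Formula: PV = C / r
Substituting: PV = $500.00 / 0.0318
PV = $15,723.27

$15,723.27


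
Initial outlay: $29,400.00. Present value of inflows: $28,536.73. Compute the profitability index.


Formula: PI = PV(cash flows) / initial investment
Substituting: PI = $28,536.73 / $29,400.00
PI = 0.9706

0.9706


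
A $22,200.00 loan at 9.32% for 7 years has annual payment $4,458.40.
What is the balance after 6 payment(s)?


Formula: Balance = PV*(1+r)^k - PMT*((1+r)^k - 1)/r
Growth: (1 + 0.0932)^6 = 1.706859
Accumulated factor: ((1+r)^k - 1)/r = 7.584328
Balance = $22,200.00 * 1.706859 - $4,458.40 * 7.584328
Balance = $4,078.31

$4,078.31


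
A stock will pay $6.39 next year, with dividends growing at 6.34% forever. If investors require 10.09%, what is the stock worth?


Formula: P = D1 / (r - g)
Spread: r - g = 0.1009 - 0.0634 = 0.0375
Substituting: P = $6.39 / 0.0375
P = $170.40

$170.40


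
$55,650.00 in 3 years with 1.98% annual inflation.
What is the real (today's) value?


Formula: Real value = nominal / (1 + inflation)^years
Price level: (1 + 0.0198)^3 = 1.060584
Real value = $55,650.00 / 1.060584 = $52,471.10

$52,471.10


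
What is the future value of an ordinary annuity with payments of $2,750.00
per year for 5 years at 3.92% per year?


Formula: FV = PMT * ((1+r)^n - 1) / r
Growth factor: (1 + 0.0392)^5 = 1.211981
Numerator: 1.211981 - 1 = 0.211981
FV = $2,750.00 * 0.211981 / 0.0392 = $14,871.09

$14,871.09


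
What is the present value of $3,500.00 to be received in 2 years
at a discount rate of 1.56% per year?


Formula: PV = FV / (1 + r)^n
Substituting: PV = $3,500.00 / (1 + 0.0156)^2
Discount factor: (1.0156)^2 = 1.031443
PV = $3,500.00 / 1.031443 = $3,393.30

$3,393.30


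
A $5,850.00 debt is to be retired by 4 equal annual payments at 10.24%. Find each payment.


Formula: PMT = PV * r / (1 - (1+r)^(-n))
Denominator: 1 - (1 + 0.1024)^(-4) = 0.322915
Numerator: $5,850.00 * 0.1024 = 599.04
PMT = 599.04 / 0.322915 = $1,855.10

$1,855.10


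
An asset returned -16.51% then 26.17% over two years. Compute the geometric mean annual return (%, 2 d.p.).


Formula: Geometric mean = ((1+r1)*(1+r2))^(1/2) - 1
Product: (1 + -0.1651) * (1 + 0.2617) = 0.8349 * 1.2617 = 1.053393
Square root: 1.053393^0.5 = 1.02635
Geometric mean = 1.02635 - 1 = 0.02635
As percentage: 2.63%

2.63%


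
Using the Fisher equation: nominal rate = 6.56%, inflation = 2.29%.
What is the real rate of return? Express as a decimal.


Formula: (1 + r_real) = (1 + r_nom) / (1 + inflation)
Substituting: (1 + r_real) = 1.0656 / 1.0229
(1 + r_real) = 1.041744
r_real = 1.041744 - 1 = 0.041744

0.041744


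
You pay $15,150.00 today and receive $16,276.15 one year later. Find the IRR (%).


Formula: IRR = C1/C0 - 1
Substituting: IRR = $16,276.15 / $15,150.00 - 1
Ratio: 1.074333 - 1 = 0.074333
IRR = 7.4333%

7.4333%


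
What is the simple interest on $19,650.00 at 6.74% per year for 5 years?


Formula: I = P * r * t
Substituting: I = $19,650.00 * 0.0674 * 5
Step: I = $19,650.00 * 0.337
I = $6,622.05

$6,622.05


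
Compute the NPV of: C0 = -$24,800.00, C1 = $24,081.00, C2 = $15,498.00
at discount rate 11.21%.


Formula: NPV = C0 + C1/(1+r) + C2/(1+r)^2
Discount C1: $24,081.00 / (1 + 0.1121) = $21,653.63
Discount C2: $15,498.00 / (1 + 0.1121)^2 = $12,531.06
NPV = -$24,800.00 + $21,653.63 + $12,531.06 = $9,384.69

$9,384.69


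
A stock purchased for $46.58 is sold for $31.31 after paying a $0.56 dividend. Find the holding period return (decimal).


Formula: HPR = (P1 - P0 + D) / P0
Gain: $31.31 - $46.58 + $0.56 = -$14.71
HPR = -$14.71 / $46.58 = -0.3158

-0.3158


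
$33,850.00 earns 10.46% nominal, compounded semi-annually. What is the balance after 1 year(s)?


Formula: FV = P * (1 + r/m)^(m*t)
Period rate: r/m = 0.1046 / 2 = 0.0523
Total periods: m*t = 2 * 1 = 2
Growth factor: (1 + 0.0523)^2 = 1.107335
FV = $33,850.00 * 1.107335 = $37,483.30

$37,483.30


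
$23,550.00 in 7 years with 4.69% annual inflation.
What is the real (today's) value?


Formula: Real value = nominal / (1 + inflation)^years
Price level: (1 + 0.0469)^7 = 1.378277
Real value = $23,550.00 / 1.378277 = $17,086.56

$17,086.56


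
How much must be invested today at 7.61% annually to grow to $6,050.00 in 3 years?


Formula: PV = FV / (1 + r)^n
Substituting: PV = $6,050.00 / (1 + 0.0761)^3
Discount factor: (1.0761)^3 = 1.246114
PV = $6,050.00 / 1.246114 = $4,855.09

$4,855.09


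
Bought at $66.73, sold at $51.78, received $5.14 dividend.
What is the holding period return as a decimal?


Formula: HPR = (P1 - P0 + D) / P0
Gain: $51.78 - $66.73 + $5.14 = -$9.81
HPR = -$9.81 / $66.73 = -0.147

-0.147


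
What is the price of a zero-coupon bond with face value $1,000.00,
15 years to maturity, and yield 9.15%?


Formula: Price = FV / (1 + r)^n
Substituting: Price = $1,000.00 / (1 + 0.0915)^15
Discount factor: (1.0915)^15 = 3.7184
Price = $1,000.00 / 3.7184 = $268.93

$268.93


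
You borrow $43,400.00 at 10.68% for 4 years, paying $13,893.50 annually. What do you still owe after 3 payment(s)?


Formula: Balance = PV*(1+r)^k - PMT*((1+r)^k - 1)/r
Growth: (1 + 0.1068)^3 = 1.355837
Accumulated factor: ((1+r)^k - 1)/r = 3.331806
Balance = $43,400.00 * 1.355837 - $13,893.50 * 3.331806
Balance = $12,552.87

$12,552.87


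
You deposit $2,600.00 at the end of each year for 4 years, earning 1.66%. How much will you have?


Formula: FV = PMT * ((1+r)^n - 1) / r
Growth factor: (1 + 0.0166)^4 = 1.068072
Numerator: 1.068072 - 1 = 0.068072
FV = $2,600.00 * 0.068072 / 0.0166 = $10,661.84

$10,661.84


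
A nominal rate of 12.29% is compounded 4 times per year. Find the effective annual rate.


Formula: EAR = (1 + r/m)^m - 1
Period rate: r/m = 0.1229 / 4 = 0.030725
Compounding: (1 + 0.030725)^4 = 1.128681
EAR = 1.128681 - 1 = 0.128681

0.128681


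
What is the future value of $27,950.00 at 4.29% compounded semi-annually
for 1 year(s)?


Formula: FV = P * (1 + r/m)^(m*t)
Period rate: r/m = 0.0429 / 2 = 0.02145
Total periods: m*t = 2 * 1 = 2
Growth factor: (1 + 0.02145)^2 = 1.04336
FV = $27,950.00 * 1.04336 = $29,161.91

$29,161.91


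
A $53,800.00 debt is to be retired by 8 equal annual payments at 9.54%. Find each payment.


Formula: PMT = PV * r / (1 - (1+r)^(-n))
Denominator: 1 - (1 + 0.0954)^(-8) = 0.517588
Numerator: $53,800.00 * 0.0954 = 5132.52
PMT = 5132.52 / 0.517588 = $9,916.23

$9,916.23


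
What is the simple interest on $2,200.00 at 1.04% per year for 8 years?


Formula: I = P * r * t
Substituting: I = $2,200.00 * 0.0104 * 8
Step: I = $2,200.00 * 0.0832
I = $183.04

$183.04


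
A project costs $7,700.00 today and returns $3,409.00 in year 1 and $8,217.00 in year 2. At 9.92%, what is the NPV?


Formula: NPV = C0 + C1/(1+r) + C2/(1+r)^2
Discount C1: $3,409.00 / (1 + 0.0992) = $3,101.35
Discount C2: $8,217.00 / (1 + 0.0992)^2 = $6,800.80
NPV = -$7,700.00 + $3,101.35 + $6,800.80 = $2,202.14

$2,202.14


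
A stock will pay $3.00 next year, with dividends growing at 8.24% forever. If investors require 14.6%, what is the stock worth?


Formula: P = D1 / (r - g)
Spread: r - g = 0.146 - 0.0824 = 0.0636
Substituting: P = $3.00 / 0.0636
P = $47.17

$47.17


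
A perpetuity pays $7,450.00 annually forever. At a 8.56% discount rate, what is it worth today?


Formula: PV = C / r
Substituting: PV = $7,450.00 / 0.0856
PV = $87,032.71

$87,032.71


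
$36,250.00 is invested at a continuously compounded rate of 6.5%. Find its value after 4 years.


Formula: FV = P * e^(r*t)
Exponent: r*t = 0.065 * 4 = 0.26
e^(0.26) = 1.29693
FV = $36,250.00 * 1.29693 = $47,013.72

$47,013.72


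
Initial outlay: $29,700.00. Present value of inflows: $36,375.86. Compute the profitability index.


Formula: PI = PV(cash flows) / initial investment
Substituting: PI = $36,375.86 / $29,700.00
PI = 1.2248

1.2248


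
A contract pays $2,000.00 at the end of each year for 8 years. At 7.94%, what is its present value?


Formula: PV = PMT * (1 - (1+r)^(-n)) / r
Discount factor: (1 + 0.0794)^(-8) = 0.542676
Bracket: 1 - 0.542676 = 0.457324
PV = $2,000.00 * 0.457324 / 0.0794 = $11,519.49

$11,519.49


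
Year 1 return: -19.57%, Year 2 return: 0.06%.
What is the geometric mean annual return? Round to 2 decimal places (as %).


Formula: Geometric mean = ((1+r1)*(1+r2))^(1/2) - 1
Product: (1 + -0.1957) * (1 + 0.0006) = 0.8043 * 1.0006 = 0.804783
Square root: 0.804783^0.5 = 0.897097
Geometric mean = 0.897097 - 1 = -0.102903
As percentage: -10.29%

-10.29%


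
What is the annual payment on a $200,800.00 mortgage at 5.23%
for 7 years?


Formula: PMT = PV * r / (1 - (1+r)^(-n))
Denominator: 1 - (1 + 0.0523)^(-7) = 0.300121
Numerator: $200,800.00 * 0.0523 = 10501.84
PMT = 10501.84 / 0.300121 = $34,992.03

$34,992.03


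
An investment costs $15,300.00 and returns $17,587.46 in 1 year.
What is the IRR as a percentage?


Formula: IRR = C1/C0 - 1
Substituting: IRR = $17,587.46 / $15,300.00 - 1
Ratio: 1.149507 - 1 = 0.149507
IRR = 14.9507%

14.9507%


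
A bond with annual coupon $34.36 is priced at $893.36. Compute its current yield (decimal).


Formula: Current yield = annual coupon / price
Substituting: CY = $34.36 / $893.36
CY = 0.038462

0.038462


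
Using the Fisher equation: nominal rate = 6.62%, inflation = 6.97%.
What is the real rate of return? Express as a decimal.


Formula: (1 + r_real) = (1 + r_nom) / (1 + inflation)
Substituting: (1 + r_real) = 1.0662 / 1.0697
(1 + r_real) = 0.996728
r_real = 0.996728 - 1 = -0.003272

-0.003272


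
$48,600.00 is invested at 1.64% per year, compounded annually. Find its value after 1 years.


Formula: FV = P * (1 + r)^n
Substituting: FV = $48,600.00 * (1 + 0.0164)^1
Growth factor: (1.0164)^1 = 1.0164
FV = $48,600.00 * 1.0164 = $49,397.04

$49,397.04


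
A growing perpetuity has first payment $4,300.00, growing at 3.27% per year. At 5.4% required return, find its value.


Formula: PV = C / (r - g)
Spread: r - g = 0.054 - 0.0327 = 0.0213
Substituting: PV = $4,300.00 / 0.0213
PV = $201,877.93

$201,877.93


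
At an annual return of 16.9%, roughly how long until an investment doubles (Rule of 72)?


Formula: Years ≈ 72 / r
Substituting: Years ≈ 72 / 16.9
Years ≈ 4.3

4.3 years


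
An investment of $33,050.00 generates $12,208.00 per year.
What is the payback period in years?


Formula: Payback = investment / annual cash flow
Substituting: Payback = $33,050.00 / $12,208.00
Payback = 2.7072 years

2.7072 years


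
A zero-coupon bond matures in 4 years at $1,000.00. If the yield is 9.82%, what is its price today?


Formula: Price = FV / (1 + r)^n
Substituting: Price = $1,000.00 / (1 + 0.0982)^4
Discount factor: (1.0982)^4 = 1.45454
Price = $1,000.00 / 1.45454 = $687.50

$687.50


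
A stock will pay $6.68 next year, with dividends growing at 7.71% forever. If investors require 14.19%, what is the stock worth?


Formula: P = D1 / (r - g)
Spread: r - g = 0.1419 - 0.0771 = 0.0648
Substituting: P = $6.68 / 0.0648
P = $103.09

$103.09


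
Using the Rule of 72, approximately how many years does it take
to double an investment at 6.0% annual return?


Formula: Years ≈ 72 / r
Substituting: Years ≈ 72 / 6.0
Years ≈ 12.0

12.0 years


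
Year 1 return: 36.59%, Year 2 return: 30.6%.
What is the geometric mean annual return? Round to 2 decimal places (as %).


Formula: Geometric mean = ((1+r1)*(1+r2))^(1/2) - 1
Product: (1 + 0.3659) * (1 + 0.306) = 1.3659 * 1.306 = 1.783865
Square root: 1.783865^0.5 = 1.335614
Geometric mean = 1.335614 - 1 = 0.335614
As percentage: 33.56%

33.56%


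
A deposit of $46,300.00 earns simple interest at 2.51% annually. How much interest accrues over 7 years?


Formula: I = P * r * t
Substituting: I = $46,300.00 * 0.0251 * 7
Step: I = $46,300.00 * 0.1757
I = $8,134.91

$8,134.91


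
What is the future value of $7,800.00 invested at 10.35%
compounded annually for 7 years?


Formula: FV = P * (1 + r)^n
Substituting: FV = $7,800.00 * (1 + 0.1035)^7
Growth factor: (1.1035)^7 = 1.992537
FV = $7,800.00 * 1.992537 = $15,541.79

$15,541.79


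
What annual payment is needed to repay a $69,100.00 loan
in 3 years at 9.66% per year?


Formula: PMT = PV * r / (1 - (1+r)^(-n))
Denominator: 1 - (1 + 0.0966)^(-3) = 0.241675
Numerator: $69,100.00 * 0.0966 = 6675.06
PMT = 6675.06 / 0.241675 = $27,619.97

$27,619.97


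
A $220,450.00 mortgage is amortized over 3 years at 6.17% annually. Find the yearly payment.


Formula: PMT = PV * r / (1 - (1+r)^(-n))
Denominator: 1 - (1 + 0.0617)^(-3) = 0.164407
Numerator: $220,450.00 * 0.0617 = 13601.765
PMT = 13601.765 / 0.164407 = $82,732.04

$82,732.04


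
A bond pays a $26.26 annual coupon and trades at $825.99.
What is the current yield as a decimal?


Formula: Current yield = annual coupon / price
Substituting: CY = $26.26 / $825.99
CY = 0.031792

0.031792


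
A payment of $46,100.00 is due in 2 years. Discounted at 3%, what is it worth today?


Formula: PV = FV / (1 + r)^n
Substituting: PV = $46,100.00 / (1 + 0.03)^2
Discount factor: (1.03)^2 = 1.0609
PV = $46,100.00 / 1.0609 = $43,453.67

$43,453.67


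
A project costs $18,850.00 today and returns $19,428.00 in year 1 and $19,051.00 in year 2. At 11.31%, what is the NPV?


Formula: NPV = C0 + C1/(1+r) + C2/(1+r)^2
Discount C1: $19,428.00 / (1 + 0.1131) = $17,453.96
Discount C2: $19,051.00 / (1 + 0.1131)^2 = $15,376.21
NPV = -$18,850.00 + $17,453.96 + $15,376.21 = $13,980.17

$13,980.17


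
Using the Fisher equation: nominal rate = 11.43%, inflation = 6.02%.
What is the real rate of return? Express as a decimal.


Formula: (1 + r_real) = (1 + r_nom) / (1 + inflation)
Substituting: (1 + r_real) = 1.1143 / 1.0602
(1 + r_real) = 1.051028
r_real = 1.051028 - 1 = 0.051028

0.051028


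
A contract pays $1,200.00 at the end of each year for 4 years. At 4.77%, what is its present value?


Formula: PV = PMT * (1 - (1+r)^(-n)) / r
Discount factor: (1 + 0.0477)^(-4) = 0.829951
Bracket: 1 - 0.829951 = 0.170049
PV = $1,200.00 * 0.170049 / 0.0477 = $4,277.97

$4,277.97


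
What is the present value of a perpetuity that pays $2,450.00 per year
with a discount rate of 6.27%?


Formula: PV = C / r
Substituting: PV = $2,450.00 / 0.0627
PV = $39,074.96

$39,074.96


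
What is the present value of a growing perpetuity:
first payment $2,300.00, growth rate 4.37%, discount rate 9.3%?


Formula: PV = C / (r - g)
Spread: r - g = 0.093 - 0.0437 = 0.0493
Substituting: PV = $2,300.00 / 0.0493
PV = $46,653.14

$46,653.14


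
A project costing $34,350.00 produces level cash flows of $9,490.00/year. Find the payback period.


Formula: Payback = investment / annual cash flow
Substituting: Payback = $34,350.00 / $9,490.00
Payback = 3.6196 years

3.6196 years


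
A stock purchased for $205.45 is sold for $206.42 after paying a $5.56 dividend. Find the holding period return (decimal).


Formula: HPR = (P1 - P0 + D) / P0
Gain: $206.42 - $205.45 + $5.56 = $6.53
HPR = $6.53 / $205.45 = 0.0318

0.0318


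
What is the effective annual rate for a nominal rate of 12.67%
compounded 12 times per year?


Formula: EAR = (1 + r/m)^m - 1
Period rate: r/m = 0.1267 / 12 = 0.010558
Compounding: (1 + 0.010558)^12 = 1.134323
EAR = 1.134323 - 1 = 0.134323

0.134323


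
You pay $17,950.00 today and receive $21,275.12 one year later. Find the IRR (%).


Formula: IRR = C1/C0 - 1
Substituting: IRR = $21,275.12 / $17,950.00 - 1
Ratio: 1.185243 - 1 = 0.185243
IRR = 18.5243%

18.5243%


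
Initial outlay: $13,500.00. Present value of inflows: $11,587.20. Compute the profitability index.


Formula: PI = PV(cash flows) / initial investment
Substituting: PI = $11,587.20 / $13,500.00
PI = 0.8583

0.8583


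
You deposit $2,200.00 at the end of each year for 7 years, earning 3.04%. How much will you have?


Formula: FV = PMT * ((1+r)^n - 1) / r
Growth factor: (1 + 0.0304)^7 = 1.233221
Numerator: 1.233221 - 1 = 0.233221
FV = $2,200.00 * 0.233221 / 0.0304 = $16,877.84

$16,877.84


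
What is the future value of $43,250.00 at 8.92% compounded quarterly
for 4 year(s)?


Formula: FV = P * (1 + r/m)^(m*t)
Period rate: r/m = 0.0892 / 4 = 0.0223
Total periods: m*t = 4 * 4 = 16
Growth factor: (1 + 0.0223)^16 = 1.42316
FV = $43,250.00 * 1.42316 = $61,551.68

$61,551.68


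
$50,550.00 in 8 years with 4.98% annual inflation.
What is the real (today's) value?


Formula: Real value = nominal / (1 + inflation)^years
Price level: (1 + 0.0498)^8 = 1.475206
Real value = $50,550.00 / 1.475206 = $34,266.41

$34,266.41


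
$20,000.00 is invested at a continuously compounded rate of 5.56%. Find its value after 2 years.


Formula: FV = P * e^(r*t)
Exponent: r*t = 0.0556 * 2 = 0.1112
e^(0.1112) = 1.117618
FV = $20,000.00 * 1.117618 = $22,352.37

$22,352.37


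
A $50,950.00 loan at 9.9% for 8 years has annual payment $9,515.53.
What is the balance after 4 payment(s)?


Formula: Balance = PV*(1+r)^k - PMT*((1+r)^k - 1)/r
Growth: (1 + 0.099)^4 = 1.458783
Accumulated factor: ((1+r)^k - 1)/r = 4.634174
Balance = $50,950.00 * 1.458783 - $9,515.53 * 4.634174
Balance = $30,228.38

$30,228.38


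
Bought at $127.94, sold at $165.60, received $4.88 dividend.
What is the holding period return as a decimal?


Formula: HPR = (P1 - P0 + D) / P0
Gain: $165.60 - $127.94 + $4.88 = $42.54
HPR = $42.54 / $127.94 = 0.3325

0.3325


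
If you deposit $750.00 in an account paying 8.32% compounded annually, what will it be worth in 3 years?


Formula: FV = P * (1 + r)^n
Substituting: FV = $750.00 * (1 + 0.0832)^3
Growth factor: (1.0832)^3 = 1.270943
FV = $750.00 * 1.270943 = $953.21

$953.21


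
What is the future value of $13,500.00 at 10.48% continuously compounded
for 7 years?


Formula: FV = P * e^(r*t)
Exponent: r*t = 0.1048 * 7 = 0.7336
e^(0.7336) = 2.082564
FV = $13,500.00 * 2.082564 = $28,114.62

$28,114.62


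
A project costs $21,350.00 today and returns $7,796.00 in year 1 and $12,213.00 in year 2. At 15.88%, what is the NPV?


Formula: NPV = C0 + C1/(1+r) + C2/(1+r)^2
Discount C1: $7,796.00 / (1 + 0.1588) = $6,727.65
Discount C2: $12,213.00 / (1 + 0.1588)^2 = $9,095.06
NPV = -$21,350.00 + $6,727.65 + $9,095.06 = -$5,527.29

-$5,527.29


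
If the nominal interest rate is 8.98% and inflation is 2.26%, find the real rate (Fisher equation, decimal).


Formula: (1 + r_real) = (1 + r_nom) / (1 + inflation)
Substituting: (1 + r_real) = 1.0898 / 1.0226
(1 + r_real) = 1.065715
r_real = 1.065715 - 1 = 0.065715

0.065715


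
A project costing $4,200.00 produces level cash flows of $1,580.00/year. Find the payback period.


Formula: Payback = investment / annual cash flow
Substituting: Payback = $4,200.00 / $1,580.00
Payback = 2.6582 years

2.6582 years


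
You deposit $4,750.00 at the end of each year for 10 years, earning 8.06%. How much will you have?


Formula: FV = PMT * ((1+r)^n - 1) / r
Growth factor: (1 + 0.0806)^10 = 2.170949
Numerator: 2.170949 - 1 = 1.170949
FV = $4,750.00 * 1.170949 / 0.0806 = $69,007.54

$69,007.54


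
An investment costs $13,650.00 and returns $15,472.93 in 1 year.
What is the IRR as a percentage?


Formula: IRR = C1/C0 - 1
Substituting: IRR = $15,472.93 / $13,650.00 - 1
Ratio: 1.133548 - 1 = 0.133548
IRR = 13.3548%

13.3548%


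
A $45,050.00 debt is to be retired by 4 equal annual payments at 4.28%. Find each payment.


Formula: PMT = PV * r / (1 - (1+r)^(-n))
Denominator: 1 - (1 + 0.0428)^(-4) = 0.15434
Numerator: $45,050.00 * 0.0428 = 1928.14
PMT = 1928.14 / 0.15434 = $12,492.83

$12,492.83


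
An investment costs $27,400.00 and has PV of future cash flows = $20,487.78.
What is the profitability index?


Formula: PI = PV(cash flows) / initial investment
Substituting: PI = $20,487.78 / $27,400.00
PI = 0.7477

0.7477


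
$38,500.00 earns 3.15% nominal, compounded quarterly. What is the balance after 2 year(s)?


Formula: FV = P * (1 + r/m)^(m*t)
Period rate: r/m = 0.0315 / 4 = 0.007875
Total periods: m*t = 4 * 2 = 8
Growth factor: (1 + 0.007875)^8 = 1.064764
FV = $38,500.00 * 1.064764 = $40,993.42

$40,993.42


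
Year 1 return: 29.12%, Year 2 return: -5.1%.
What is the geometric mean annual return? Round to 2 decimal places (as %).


Formula: Geometric mean = ((1+r1)*(1+r2))^(1/2) - 1
Product: (1 + 0.2912) * (1 + -0.051) = 1.2912 * 0.949 = 1.225349
Square root: 1.225349^0.5 = 1.106955
Geometric mean = 1.106955 - 1 = 0.106955
As percentage: 10.70%

10.70%


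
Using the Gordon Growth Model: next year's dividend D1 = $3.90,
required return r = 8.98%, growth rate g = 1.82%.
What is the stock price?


Formula: P = D1 / (r - g)
Spread: r - g = 0.0898 - 0.0182 = 0.0716
Substituting: P = $3.90 / 0.0716
P = $54.47

$54.47


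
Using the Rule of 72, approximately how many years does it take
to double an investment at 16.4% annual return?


Formula: Years ≈ 72 / r
Substituting: Years ≈ 72 / 16.4
Years ≈ 4.4

4.4 years


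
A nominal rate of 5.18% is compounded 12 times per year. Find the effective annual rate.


Formula: EAR = (1 + r/m)^m - 1
Period rate: r/m = 0.0518 / 12 = 0.004317
Compounding: (1 + 0.004317)^12 = 1.053048
EAR = 1.053048 - 1 = 0.053048

0.053048


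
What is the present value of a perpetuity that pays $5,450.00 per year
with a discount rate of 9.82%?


Formula: PV = C / r
Substituting: PV = $5,450.00 / 0.0982
PV = $55,498.98

$55,498.98


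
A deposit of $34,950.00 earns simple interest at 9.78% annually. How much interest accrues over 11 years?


Formula: I = P * r * t
Substituting: I = $34,950.00 * 0.0978 * 11
Step: I = $34,950.00 * 1.0758
I = $37,599.21

$37,599.21


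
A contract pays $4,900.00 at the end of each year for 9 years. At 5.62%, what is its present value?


Formula: PV = PMT * (1 - (1+r)^(-n)) / r
Discount factor: (1 + 0.0562)^(-9) = 0.611342
Bracket: 1 - 0.611342 = 0.388658
PV = $4,900.00 * 0.388658 / 0.0562 = $33,886.52

$33,886.52


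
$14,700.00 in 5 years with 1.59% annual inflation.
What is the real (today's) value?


Formula: Real value = nominal / (1 + inflation)^years
Price level: (1 + 0.0159)^5 = 1.082069
Real value = $14,700.00 / 1.082069 = $13,585.09

$13,585.09


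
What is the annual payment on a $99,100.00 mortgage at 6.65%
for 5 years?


Formula: PMT = PV * r / (1 - (1+r)^(-n))
Denominator: 1 - (1 + 0.0665)^(-5) = 0.275238
Numerator: $99,100.00 * 0.0665 = 6590.15
PMT = 6590.15 / 0.275238 = $23,943.50

$23,943.50


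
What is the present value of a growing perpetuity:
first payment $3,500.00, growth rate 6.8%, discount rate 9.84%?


Formula: PV = C / (r - g)
Spread: r - g = 0.0984 - 0.068 = 0.0304
Substituting: PV = $3,500.00 / 0.0304
PV = $115,131.58

$115,131.58


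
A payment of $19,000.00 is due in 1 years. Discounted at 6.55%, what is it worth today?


Formula: PV = FV / (1 + r)^n
Substituting: PV = $19,000.00 / (1 + 0.0655)^1
Discount factor: (1.0655)^1 = 1.0655
PV = $19,000.00 / 1.0655 = $17,832.00

$17,832.00


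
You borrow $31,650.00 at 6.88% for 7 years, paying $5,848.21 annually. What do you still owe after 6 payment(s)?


Formula: Balance = PV*(1+r)^k - PMT*((1+r)^k - 1)/r
Growth: (1 + 0.0688)^6 = 1.49066
Accumulated factor: ((1+r)^k - 1)/r = 7.13169
Balance = $31,650.00 * 1.49066 - $5,848.21 * 7.13169
Balance = $5,471.78

$5,471.78


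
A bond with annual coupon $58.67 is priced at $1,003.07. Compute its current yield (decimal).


Formula: Current yield = annual coupon / price
Substituting: CY = $58.67 / $1,003.07
CY = 0.05849

0.05849


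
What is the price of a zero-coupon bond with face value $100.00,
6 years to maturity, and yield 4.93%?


Formula: Price = FV / (1 + r)^n
Substituting: Price = $100.00 / (1 + 0.0493)^6
Discount factor: (1.0493)^6 = 1.334744
Price = $100.00 / 1.334744 = $74.92

$74.92


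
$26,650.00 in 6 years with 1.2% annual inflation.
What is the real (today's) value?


Formula: Real value = nominal / (1 + inflation)^years
Price level: (1 + 0.012)^6 = 1.074195
Real value = $26,650.00 / 1.074195 = $24,809.28

$24,809.28


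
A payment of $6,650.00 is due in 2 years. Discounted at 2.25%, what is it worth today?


Formula: PV = FV / (1 + r)^n
Substituting: PV = $6,650.00 / (1 + 0.0225)^2
Discount factor: (1.0225)^2 = 1.045506
PV = $6,650.00 / 1.045506 = $6,360.55

$6,360.55


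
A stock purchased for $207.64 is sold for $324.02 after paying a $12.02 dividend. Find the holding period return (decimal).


Formula: HPR = (P1 - P0 + D) / P0
Gain: $324.02 - $207.64 + $12.02 = $128.40
HPR = $128.40 / $207.64 = 0.6184

0.6184


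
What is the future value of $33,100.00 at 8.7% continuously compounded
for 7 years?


Formula: FV = P * e^(r*t)
Exponent: r*t = 0.087 * 7 = 0.609
e^(0.609) = 1.838592
FV = $33,100.00 * 1.838592 = $60,857.39

$60,857.39


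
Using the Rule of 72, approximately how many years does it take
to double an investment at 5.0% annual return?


Formula: Years ≈ 72 / r
Substituting: Years ≈ 72 / 5.0
Years ≈ 14.4

14.4 years


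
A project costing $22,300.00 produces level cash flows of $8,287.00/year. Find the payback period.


Formula: Payback = investment / annual cash flow
Substituting: Payback = $22,300.00 / $8,287.00
Payback = 2.691 years

2.691 years


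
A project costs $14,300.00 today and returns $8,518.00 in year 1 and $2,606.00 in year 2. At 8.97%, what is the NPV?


Formula: NPV = C0 + C1/(1+r) + C2/(1+r)^2
Discount C1: $8,518.00 / (1 + 0.0897) = $7,816.83
Discount C2: $2,606.00 / (1 + 0.0897)^2 = $2,194.63
NPV = -$14,300.00 + $7,816.83 + $2,194.63 = -$4,288.54

-$4,288.54


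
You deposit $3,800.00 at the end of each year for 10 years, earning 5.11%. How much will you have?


Formula: FV = PMT * ((1+r)^n - 1) / r
Growth factor: (1 + 0.0511)^10 = 1.64604
Numerator: 1.64604 - 1 = 0.64604
FV = $3,800.00 * 0.64604 / 0.0511 = $48,042.11

$48,042.11


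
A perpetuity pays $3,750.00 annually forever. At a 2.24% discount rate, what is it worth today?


Formula: PV = C / r
Substituting: PV = $3,750.00 / 0.0224
PV = $167,410.71

$167,410.71


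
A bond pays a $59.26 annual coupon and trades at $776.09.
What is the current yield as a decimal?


Formula: Current yield = annual coupon / price
Substituting: CY = $59.26 / $776.09
CY = 0.076357

0.076357


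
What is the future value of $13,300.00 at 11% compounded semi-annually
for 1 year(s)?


Formula: FV = P * (1 + r/m)^(m*t)
Period rate: r/m = 0.11 / 2 = 0.055
Total periods: m*t = 2 * 1 = 2
Growth factor: (1 + 0.055)^2 = 1.113025
FV = $13,300.00 * 1.113025 = $14,803.23

$14,803.23


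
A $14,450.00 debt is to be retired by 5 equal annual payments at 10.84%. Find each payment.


Formula: PMT = PV * r / (1 - (1+r)^(-n))
Denominator: 1 - (1 + 0.1084)^(-5) = 0.402253
Numerator: $14,450.00 * 0.1084 = 1566.38
PMT = 1566.38 / 0.402253 = $3,894.02

$3,894.02


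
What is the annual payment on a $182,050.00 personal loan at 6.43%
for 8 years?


Formula: PMT = PV * r / (1 - (1+r)^(-n))
Denominator: 1 - (1 + 0.0643)^(-8) = 0.392582
Numerator: $182,050.00 * 0.0643 = 11705.815
PMT = 11705.815 / 0.392582 = $29,817.49

$29,817.49


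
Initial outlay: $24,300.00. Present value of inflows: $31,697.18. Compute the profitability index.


Formula: PI = PV(cash flows) / initial investment
Substituting: PI = $31,697.18 / $24,300.00
PI = 1.3044

1.3044


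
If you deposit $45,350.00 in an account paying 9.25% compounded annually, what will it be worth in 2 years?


Formula: FV = P * (1 + r)^n
Substituting: FV = $45,350.00 * (1 + 0.0925)^2
Growth factor: (1.0925)^2 = 1.193556
FV = $45,350.00 * 1.193556 = $54,127.78

$54,127.78


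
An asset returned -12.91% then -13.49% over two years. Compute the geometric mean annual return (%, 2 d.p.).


Formula: Geometric mean = ((1+r1)*(1+r2))^(1/2) - 1
Product: (1 + -0.1291) * (1 + -0.1349) = 0.8709 * 0.8651 = 0.753416
Square root: 0.753416^0.5 = 0.867995
Geometric mean = 0.867995 - 1 = -0.132005
As percentage: -13.20%

-13.20%


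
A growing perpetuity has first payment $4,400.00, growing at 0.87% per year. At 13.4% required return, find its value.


Formula: PV = C / (r - g)
Spread: r - g = 0.134 - 0.0087 = 0.1253
Substituting: PV = $4,400.00 / 0.1253
PV = $35,115.72

$35,115.72


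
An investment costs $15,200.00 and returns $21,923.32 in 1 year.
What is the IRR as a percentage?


Formula: IRR = C1/C0 - 1
Substituting: IRR = $21,923.32 / $15,200.00 - 1
Ratio: 1.442324 - 1 = 0.442324
IRR = 44.2324%

44.2324%


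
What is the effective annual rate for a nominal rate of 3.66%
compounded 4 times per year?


Formula: EAR = (1 + r/m)^m - 1
Period rate: r/m = 0.0366 / 4 = 0.00915
Compounding: (1 + 0.00915)^4 = 1.037105
EAR = 1.037105 - 1 = 0.037105

0.037105


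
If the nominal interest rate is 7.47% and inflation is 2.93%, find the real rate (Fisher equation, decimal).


Formula: (1 + r_real) = (1 + r_nom) / (1 + inflation)
Substituting: (1 + r_real) = 1.0747 / 1.0293
(1 + r_real) = 1.044108
r_real = 1.044108 - 1 = 0.044108

0.044108


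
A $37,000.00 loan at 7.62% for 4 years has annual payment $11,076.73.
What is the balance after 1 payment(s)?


Formula: Balance = PV*(1+r)^k - PMT*((1+r)^k - 1)/r
Growth: (1 + 0.0762)^1 = 1.0762
Accumulated factor: ((1+r)^k - 1)/r = 1.0
Balance = $37,000.00 * 1.0762 - $11,076.73 * 1.0
Balance = $28,742.67

$28,742.67


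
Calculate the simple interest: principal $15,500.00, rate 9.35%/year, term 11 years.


Formula: I = P * r * t
Substituting: I = $15,500.00 * 0.0935 * 11
Step: I = $15,500.00 * 1.0285
I = $15,941.75

$15,941.75


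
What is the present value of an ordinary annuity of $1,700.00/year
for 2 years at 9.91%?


Formula: PV = PMT * (1 - (1+r)^(-n)) / r
Discount factor: (1 + 0.0991)^(-2) = 0.8278
Bracket: 1 - 0.8278 = 0.1722
PV = $1,700.00 * 0.1722 / 0.0991 = $2,953.98

$2,953.98


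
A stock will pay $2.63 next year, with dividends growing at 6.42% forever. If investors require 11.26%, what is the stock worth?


Formula: P = D1 / (r - g)
Spread: r - g = 0.1126 - 0.0642 = 0.0484
Substituting: P = $2.63 / 0.0484
P = $54.34

$54.34


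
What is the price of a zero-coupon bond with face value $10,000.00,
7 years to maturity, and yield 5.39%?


Formula: Price = FV / (1 + r)^n
Substituting: Price = $10,000.00 / (1 + 0.0539)^7
Discount factor: (1.0539)^7 = 1.444095
Price = $10,000.00 / 1.444095 = $6,924.75

$6,924.75


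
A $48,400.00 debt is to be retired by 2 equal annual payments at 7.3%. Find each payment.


Formula: PMT = PV * r / (1 - (1+r)^(-n))
Denominator: 1 - (1 + 0.073)^(-2) = 0.131439
Numerator: $48,400.00 * 0.073 = 3533.2
PMT = 3533.2 / 0.131439 = $26,881.01

$26,881.01


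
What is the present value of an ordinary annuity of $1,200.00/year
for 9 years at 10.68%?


Formula: PV = PMT * (1 - (1+r)^(-n)) / r
Discount factor: (1 + 0.1068)^(-9) = 0.401215
Bracket: 1 - 0.401215 = 0.598785
PV = $1,200.00 * 0.598785 / 0.1068 = $6,727.92

$6,727.92
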